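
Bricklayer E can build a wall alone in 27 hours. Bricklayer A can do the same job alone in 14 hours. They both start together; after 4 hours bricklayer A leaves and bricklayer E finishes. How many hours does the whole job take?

135/7 hours

In the first 4 hours the combined rate is 41/378, so 82/189 of the job is done, leaving 107/189.
After bricklayer A leaves the rate is 1/27 per hour; the remaining 107/189 takes 107/7 hours.
Total = 4 + 107/7 = 135/7 hours.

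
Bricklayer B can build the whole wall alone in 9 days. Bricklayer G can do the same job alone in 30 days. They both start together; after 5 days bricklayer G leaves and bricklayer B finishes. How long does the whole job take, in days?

In the first 5 days the combined rate is 13/90, so 13/18 of the job is done, leaving 5/18.
After bricklayer G leaves the rate is 1/9 per day; the remaining 5/18 takes 5/2 days.
Total = 5 + 5/2 = 15/2 days.

15/2 days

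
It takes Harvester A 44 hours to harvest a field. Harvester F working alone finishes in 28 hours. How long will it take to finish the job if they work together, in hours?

With two workers the combined time is the product over the sum: 44·28/(44+28) = 1232/72 = 154/9 hours.

154/9 hours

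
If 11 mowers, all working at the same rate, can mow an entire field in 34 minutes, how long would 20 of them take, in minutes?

Total work is 11·34 = 374 mower-minutes.
With 20 mowers: 374/20 = 187/10 minutes.

187/10 minutes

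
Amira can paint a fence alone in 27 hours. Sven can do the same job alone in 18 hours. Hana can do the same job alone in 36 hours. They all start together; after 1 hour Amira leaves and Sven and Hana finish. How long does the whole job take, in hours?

In the first 1 hour the combined rate is 13/108, so 13/108 of the job is done, leaving 95/108.
After Amira leaves the rate is 1/12 per hour; the remaining 95/108 takes 95/9 hours.
Total = 1 + 95/9 = 104/9 hours.

104/9 hours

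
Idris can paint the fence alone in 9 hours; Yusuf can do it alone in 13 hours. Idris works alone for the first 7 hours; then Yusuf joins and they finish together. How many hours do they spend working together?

In 7 hours Idris does 7/9 of the job, leaving 2/9.
Idris and Yusuf together work at 22/117 per hour, so finishing takes 2/9 ÷ 22/117 = 13/11 hours.

13/11 hours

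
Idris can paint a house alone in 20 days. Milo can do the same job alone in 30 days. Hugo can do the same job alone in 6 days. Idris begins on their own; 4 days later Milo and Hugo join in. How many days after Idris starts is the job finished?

36/5 days

In the first 4 days Idris alone does 4/20 = 1/5 of the job, leaving 4/5.
Once everyone is working, combined rate: 1/20 + 1/30 + 1/6 = (3 + 2 + 10)/60 = 15/60 = 1/4 per day.
Remaining 4/5 at 1/4 per day takes 16/5 days.
Total from the start = 4 + 16/5 = 36/5 days.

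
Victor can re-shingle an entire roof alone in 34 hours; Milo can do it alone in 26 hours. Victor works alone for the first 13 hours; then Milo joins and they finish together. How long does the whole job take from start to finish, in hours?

In 13 hours Victor does 13/34 of the job, leaving 21/34.
Victor and Milo together work at 15/221 per hour, so finishing takes 21/34 ÷ 15/221 = 91/10 hours.
Total time = 13 + 91/10 = 221/10 hours.

221/10 hours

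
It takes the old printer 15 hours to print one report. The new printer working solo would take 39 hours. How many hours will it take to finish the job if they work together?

65/6 hours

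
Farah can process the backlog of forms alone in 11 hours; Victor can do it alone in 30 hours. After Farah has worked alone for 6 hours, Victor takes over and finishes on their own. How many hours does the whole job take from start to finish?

216/11 hours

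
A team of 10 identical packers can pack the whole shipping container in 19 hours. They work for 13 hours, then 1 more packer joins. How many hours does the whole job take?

203/11 hours

One packer does 1/190 of the job per hour.
After 13 hours with 10 packers, 13/19 is done (6/19 left).
With 11 packers the rate is 11/190, so the rest takes 6/19 ÷ 11/190 = 60/11 hours.
Total = 13 + 60/11 = 203/11 hours.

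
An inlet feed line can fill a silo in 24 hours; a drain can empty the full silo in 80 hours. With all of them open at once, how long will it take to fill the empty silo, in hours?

240/7 hours

Net rate = 1/24 − 1/80 = (10 − 3)/240 = 7/240 per hour.
Filling time = 1 ÷ (7/240) = 240/7 hours.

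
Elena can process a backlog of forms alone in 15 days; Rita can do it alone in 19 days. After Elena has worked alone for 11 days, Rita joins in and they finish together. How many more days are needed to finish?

38/17 days

In 11 days Elena does 11/15 of the job, leaving 4/15.
Elena and Rita together work at 34/285 per day, so finishing takes 4/15 ÷ 34/285 = 38/17 days.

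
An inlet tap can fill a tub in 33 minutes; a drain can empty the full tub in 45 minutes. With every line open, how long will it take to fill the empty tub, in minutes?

495/4 minutes

Net rate = 1/33 − 1/45 = (15 − 11)/495 = 4/495 per minute.
Filling time = 1 ÷ (4/495) = 495/4 minutes.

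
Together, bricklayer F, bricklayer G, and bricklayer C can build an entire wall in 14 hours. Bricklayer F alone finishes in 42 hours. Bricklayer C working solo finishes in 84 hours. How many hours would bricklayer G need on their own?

28 hours

Combined rate is 1/14 per hour.
Known contribution: 1/42 + 1/84 = (2 + 1)/84 = 3/84 = 1/28 per hour.
So bricklayer G's rate is 1/14 − 1/28 = 1/28, meaning 28 hours alone.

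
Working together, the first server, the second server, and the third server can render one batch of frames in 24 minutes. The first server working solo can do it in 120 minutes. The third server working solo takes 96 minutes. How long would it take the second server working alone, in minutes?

480/11 minutes

Combined rate is 1/24 per minute.
Known contribution: 1/120 + 1/96 = (4 + 5)/480 = 9/480 = 3/160 per minute.
So the second server's rate is 1/24 − 3/160 = 11/480, meaning 480/11 minutes alone.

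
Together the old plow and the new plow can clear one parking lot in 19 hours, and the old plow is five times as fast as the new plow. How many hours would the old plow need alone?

114/5 hours

Let the new plow's rate be r; then the old plow's rate is 5r, so together (5 + 1)r = 6r = 1/19.
Thus r = 1/114 per hour.
The new plow alone: 114 hours; the old plow alone: 114/5 hours.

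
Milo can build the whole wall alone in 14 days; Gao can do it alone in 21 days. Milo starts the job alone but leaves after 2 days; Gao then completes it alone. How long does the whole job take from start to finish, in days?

In 2 days Milo does 2/14 = 1/7 of the job, leaving 6/7.
Gao works at 1/21 per day, so finishing takes 6/7 ÷ 1/21 = 18 days.
Total time = 2 + 18 = 20 days.

20 days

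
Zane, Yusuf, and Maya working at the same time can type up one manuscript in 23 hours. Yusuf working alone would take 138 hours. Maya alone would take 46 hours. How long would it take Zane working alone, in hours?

69 hours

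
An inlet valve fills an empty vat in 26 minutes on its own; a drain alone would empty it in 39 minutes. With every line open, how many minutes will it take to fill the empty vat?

78 minutes

Net rate = 1/26 − 1/39 = (3 − 2)/78 = 1/78 per minute.
Filling time = 1 ÷ (1/78) = 78 minutes.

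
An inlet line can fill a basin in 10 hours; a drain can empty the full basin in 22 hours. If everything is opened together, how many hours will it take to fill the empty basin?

55/3 hours

Net rate = 1/10 − 1/22 = (11 − 5)/110 = 6/110 = 3/55 per hour.
Filling time = 1 ÷ (3/55) = 55/3 hours.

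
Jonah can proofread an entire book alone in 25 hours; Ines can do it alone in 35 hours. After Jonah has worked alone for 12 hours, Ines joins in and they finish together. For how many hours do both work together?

91/12 hours

In 12 hours Jonah does 12/25 of the job, leaving 13/25.
Jonah and Ines together work at 12/175 per hour, so finishing takes 13/25 ÷ 12/175 = 91/12 hours.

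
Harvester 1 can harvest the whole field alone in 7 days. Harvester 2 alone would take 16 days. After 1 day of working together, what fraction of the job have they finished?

23/112

Combined rate: 1/7 + 1/16 = (16 + 7)/112 = 23/112 per day.
In 1 day they complete 1·23/112 = 23/112 of the job.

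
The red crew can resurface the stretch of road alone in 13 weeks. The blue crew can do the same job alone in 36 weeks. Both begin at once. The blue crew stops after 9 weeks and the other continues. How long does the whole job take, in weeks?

In the first 9 weeks the combined rate is 49/468, so 49/52 of the job is done, leaving 3/52.
After the blue crew leaves the rate is 1/13 per week; the remaining 3/52 takes 3/4 weeks.
Total = 9 + 3/4 = 39/4 weeks.

39/4 weeks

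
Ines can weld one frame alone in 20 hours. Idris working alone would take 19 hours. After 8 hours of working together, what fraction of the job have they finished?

Combined rate: 1/20 + 1/19 = (19 + 20)/380 = 39/380 per hour.
In 8 hours they complete 8·39/380 = 78/95 of the job.

78/95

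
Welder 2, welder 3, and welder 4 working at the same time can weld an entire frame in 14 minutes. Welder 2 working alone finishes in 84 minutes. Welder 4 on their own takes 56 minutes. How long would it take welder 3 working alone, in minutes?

Combined rate is 1/14 per minute.
Known contribution: 1/84 + 1/56 = (2 + 3)/168 = 5/168 per minute.
So welder 3's rate is 1/14 − 5/168 = 1/24, meaning 24 minutes alone.

24 minutes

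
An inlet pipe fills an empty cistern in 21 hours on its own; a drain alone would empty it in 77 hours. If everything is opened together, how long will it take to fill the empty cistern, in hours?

Net rate = 1/21 − 1/77 = (11 − 3)/231 = 8/231 per hour.
Filling time = 1 ÷ (8/231) = 231/8 hours.

231/8 hours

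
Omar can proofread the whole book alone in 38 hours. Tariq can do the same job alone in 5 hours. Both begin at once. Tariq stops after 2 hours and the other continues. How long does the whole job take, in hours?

In the first 2 hours the combined rate is 43/190, so 43/95 of the job is done, leaving 52/95.
After Tariq leaves the rate is 1/38 per hour; the remaining 52/95 takes 104/5 hours.
Total = 2 + 104/5 = 114/5 hours.

114/5 hours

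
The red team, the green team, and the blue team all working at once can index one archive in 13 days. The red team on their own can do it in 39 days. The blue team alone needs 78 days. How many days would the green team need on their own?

Combined rate is 1/13 per day.
Known contribution: 1/39 + 1/78 = (2 + 1)/78 = 3/78 = 1/26 per day.
So the green team's rate is 1/13 − 1/26 = 1/26, meaning 26 days alone.

26 days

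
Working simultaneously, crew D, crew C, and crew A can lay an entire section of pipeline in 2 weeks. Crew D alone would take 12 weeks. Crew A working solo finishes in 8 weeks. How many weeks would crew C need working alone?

24/7 weeks

Combined rate is 1/2 per week.
Known contribution: 1/12 + 1/8 = (2 + 3)/24 = 5/24 per week.
So crew C's rate is 1/2 − 5/24 = 7/24, meaning 24/7 weeks alone.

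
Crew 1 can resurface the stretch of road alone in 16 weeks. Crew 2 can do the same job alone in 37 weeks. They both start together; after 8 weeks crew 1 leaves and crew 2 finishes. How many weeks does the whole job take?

37/2 weeks

In the first 8 weeks the combined rate is 53/592, so 53/74 of the job is done, leaving 21/74.
After crew 1 leaves the rate is 1/37 per week; the remaining 21/74 takes 21/2 weeks.
Total = 8 + 21/2 = 37/2 weeks.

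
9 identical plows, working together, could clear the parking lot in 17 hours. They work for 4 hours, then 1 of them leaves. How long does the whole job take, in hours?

One plow does 1/153 of the job per hour.
After 4 hours with 9 plows, 4/17 is done (13/17 left).
With 8 plows the rate is 8/153, so the rest takes 13/17 ÷ 8/153 = 117/8 hours.
Total = 4 + 117/8 = 149/8 hours.

149/8 hours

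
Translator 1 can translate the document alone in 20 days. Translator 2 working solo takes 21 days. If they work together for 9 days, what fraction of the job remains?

Combined rate: 1/20 + 1/21 = (21 + 20)/420 = 41/420 per day.
In 9 days they complete 9·41/420 = 123/140 of the job.
So 17/140 remains.

17/140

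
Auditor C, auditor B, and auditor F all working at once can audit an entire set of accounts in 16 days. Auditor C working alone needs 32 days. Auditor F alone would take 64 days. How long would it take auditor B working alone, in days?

Combined rate is 1/16 per day.
Known contribution: 1/32 + 1/64 = (2 + 1)/64 = 3/64 per day.
So auditor B's rate is 1/16 − 3/64 = 1/64, meaning 64 days alone.

64 days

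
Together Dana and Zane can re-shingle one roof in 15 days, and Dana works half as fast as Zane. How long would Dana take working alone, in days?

45 days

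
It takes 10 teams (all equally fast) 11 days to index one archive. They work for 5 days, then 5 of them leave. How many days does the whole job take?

One team does 1/110 of the job per day.
After 5 days with 10 teams, 5/11 is done (6/11 left).
With 5 teams the rate is 5/110 = 1/22, so the rest takes 6/11 ÷ 1/22 = 12 days.
Total = 5 + 12 = 17 days.

17 days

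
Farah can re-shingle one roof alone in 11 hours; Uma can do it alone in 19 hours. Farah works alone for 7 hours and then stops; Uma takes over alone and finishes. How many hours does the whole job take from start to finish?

153/11 hours

In 7 hours Farah does 7/11 of the job, leaving 4/11.
Uma works at 1/19 per hour, so finishing takes 4/11 ÷ 1/19 = 76/11 hours.
Total time = 7 + 76/11 = 153/11 hours.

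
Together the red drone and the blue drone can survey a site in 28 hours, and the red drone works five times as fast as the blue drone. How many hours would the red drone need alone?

168/5 hours

Let the blue drone's rate be r; then the red drone's rate is 5r, so together (5 + 1)r = 6r = 1/28.
Thus r = 1/168 per hour.
The blue drone alone: 168 hours; the red drone alone: 168/5 hours.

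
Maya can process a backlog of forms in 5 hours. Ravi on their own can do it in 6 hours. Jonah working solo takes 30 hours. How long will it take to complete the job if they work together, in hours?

Combined rate: 1/5 + 1/6 + 1/30 = (6 + 5 + 1)/30 = 12/30 = 2/5 per hour.
Time = 1 ÷ (2/5) = 5/2 hours.

5/2 hours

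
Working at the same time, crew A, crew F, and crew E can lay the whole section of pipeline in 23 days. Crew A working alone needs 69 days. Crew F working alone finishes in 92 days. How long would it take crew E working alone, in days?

276/5 days

Combined rate is 1/23 per day.
Known contribution: 1/69 + 1/92 = (4 + 3)/276 = 7/276 per day.
So crew E's rate is 1/23 − 7/276 = 5/276, meaning 276/5 days alone.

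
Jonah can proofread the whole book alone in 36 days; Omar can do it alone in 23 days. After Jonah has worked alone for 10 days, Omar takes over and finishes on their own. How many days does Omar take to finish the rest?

In 10 days Jonah does 10/36 = 5/18 of the job, leaving 13/18.
Omar works at 1/23 per day, so finishing takes 13/18 ÷ 1/23 = 299/18 days.

299/18 days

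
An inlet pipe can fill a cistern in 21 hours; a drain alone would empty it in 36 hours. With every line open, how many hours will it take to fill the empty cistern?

252/5 hours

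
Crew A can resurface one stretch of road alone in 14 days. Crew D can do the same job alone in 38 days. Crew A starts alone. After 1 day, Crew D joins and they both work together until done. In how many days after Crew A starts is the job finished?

In the first 1 day Crew A alone does 1/14 of the job, leaving 13/14.
Once everyone is working, combined rate: 1/14 + 1/38 = (19 + 7)/266 = 26/266 = 13/133 per day.
Remaining 13/14 at 13/133 per day takes 19/2 days.
Total from the start = 1 + 19/2 = 21/2 days.

21/2 days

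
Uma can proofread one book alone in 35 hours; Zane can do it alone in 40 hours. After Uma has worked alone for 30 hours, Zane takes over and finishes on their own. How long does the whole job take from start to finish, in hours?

250/7 hours

In 30 hours Uma does 30/35 = 6/7 of the job, leaving 1/7.
Zane works at 1/40 per hour, so finishing takes 1/7 ÷ 1/40 = 40/7 hours.
Total time = 30 + 40/7 = 250/7 hours.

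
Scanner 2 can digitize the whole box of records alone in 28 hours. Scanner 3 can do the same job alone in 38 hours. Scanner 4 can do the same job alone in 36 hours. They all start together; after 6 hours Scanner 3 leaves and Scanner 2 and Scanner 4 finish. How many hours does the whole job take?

252/19 hours

In the first 6 hours the combined rate is 215/2394, so 215/399 of the job is done, leaving 184/399.
After Scanner 3 leaves the rate is 4/63 per hour; the remaining 184/399 takes 138/19 hours.
Total = 6 + 138/19 = 252/19 hours.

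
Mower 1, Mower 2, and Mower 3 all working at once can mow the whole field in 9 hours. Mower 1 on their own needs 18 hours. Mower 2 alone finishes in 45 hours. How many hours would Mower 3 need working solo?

Combined rate is 1/9 per hour.
Known contribution: 1/18 + 1/45 = (5 + 2)/90 = 7/90 per hour.
So Mower 3's rate is 1/9 − 7/90 = 1/30, meaning 30 hours alone.

30 hours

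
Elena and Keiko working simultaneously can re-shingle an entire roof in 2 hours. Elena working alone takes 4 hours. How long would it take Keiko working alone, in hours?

Combined rate is 1/2 per hour.
Known contribution: 1/4 per hour.
So Keiko's rate is 1/2 − 1/4 = 1/4, meaning 4 hours alone.

4 hours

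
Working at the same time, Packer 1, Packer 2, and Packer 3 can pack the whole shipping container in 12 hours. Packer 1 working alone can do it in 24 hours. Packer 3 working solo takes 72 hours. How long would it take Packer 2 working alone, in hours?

Combined rate is 1/12 per hour.
Known contribution: 1/24 + 1/72 = (3 + 1)/72 = 4/72 = 1/18 per hour.
So Packer 2's rate is 1/12 − 1/18 = 1/36, meaning 36 hours alone.

36 hours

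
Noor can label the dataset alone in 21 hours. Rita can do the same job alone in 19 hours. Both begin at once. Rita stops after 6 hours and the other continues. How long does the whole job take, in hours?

273/19 hours

In the first 6 hours the combined rate is 40/399, so 80/133 of the job is done, leaving 53/133.
After Rita leaves the rate is 1/21 per hour; the remaining 53/133 takes 159/19 hours.
Total = 6 + 159/19 = 273/19 hours.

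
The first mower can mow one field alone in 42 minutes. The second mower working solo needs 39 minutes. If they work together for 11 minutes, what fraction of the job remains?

83/182

Combined rate: 1/42 + 1/39 = (13 + 14)/546 = 27/546 = 9/182 per minute.
In 11 minutes they complete 11·9/182 = 99/182 of the job.
So 83/182 remains.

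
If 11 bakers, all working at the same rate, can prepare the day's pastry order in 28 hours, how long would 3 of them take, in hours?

Total work is 11·28 = 308 baker-hours.
With 3 bakers: 308/3 hours.

308/3 hours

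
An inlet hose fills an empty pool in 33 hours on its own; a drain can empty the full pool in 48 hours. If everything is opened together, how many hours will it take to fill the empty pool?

528/5 hours

Net rate = 1/33 − 1/48 = (16 − 11)/528 = 5/528 per hour.
Filling time = 1 ÷ (5/528) = 528/5 hours.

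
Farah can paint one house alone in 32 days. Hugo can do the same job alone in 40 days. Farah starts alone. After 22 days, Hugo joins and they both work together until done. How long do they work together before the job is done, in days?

In the first 22 days Farah alone does 22/32 = 11/16 of the job, leaving 5/16.
Once everyone is working, combined rate: 1/32 + 1/40 = (5 + 4)/160 = 9/160 per day.
Remaining 5/16 at 9/160 per day takes 50/9 days.

50/9 days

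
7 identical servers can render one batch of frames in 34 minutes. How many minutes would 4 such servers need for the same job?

Total work is 7·34 = 238 server-minutes.
With 4 servers: 238/4 = 119/2 minutes.

119/2 minutes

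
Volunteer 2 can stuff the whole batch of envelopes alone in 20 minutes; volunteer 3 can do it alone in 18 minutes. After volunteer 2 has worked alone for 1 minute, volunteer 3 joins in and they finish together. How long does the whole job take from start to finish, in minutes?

10 minutes

In 1 minute volunteer 2 does 1/20 of the job, leaving 19/20.
Volunteer 2 and volunteer 3 together work at 19/180 per minute, so finishing takes 19/20 ÷ 19/180 = 9 minutes.
Total time = 1 + 9 = 10 minutes.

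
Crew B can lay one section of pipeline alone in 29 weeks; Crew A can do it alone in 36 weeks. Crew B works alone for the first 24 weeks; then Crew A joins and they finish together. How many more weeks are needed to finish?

In 24 weeks Crew B does 24/29 of the job, leaving 5/29.
Crew B and Crew A together work at 65/1044 per week, so finishing takes 5/29 ÷ 65/1044 = 36/13 weeks.

36/13 weeks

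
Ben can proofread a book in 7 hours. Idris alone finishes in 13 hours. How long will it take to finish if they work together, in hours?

Combined rate: 1/7 + 1/13 = (13 + 7)/91 = 20/91 per hour.
Time = 1 ÷ (20/91) = 91/20 hours.

91/20 hours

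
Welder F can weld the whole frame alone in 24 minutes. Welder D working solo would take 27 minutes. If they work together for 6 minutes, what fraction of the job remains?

19/36

Combined rate: 1/24 + 1/27 = (9 + 8)/216 = 17/216 per minute.
In 6 minutes they complete 6·17/216 = 17/36 of the job.
So 19/36 remains.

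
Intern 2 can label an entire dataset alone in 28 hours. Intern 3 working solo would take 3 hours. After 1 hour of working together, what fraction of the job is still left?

53/84

Combined rate: 1/28 + 1/3 = (3 + 28)/84 = 31/84 per hour.
In 1 hour they complete 1·31/84 = 31/84 of the job.
So 53/84 remains.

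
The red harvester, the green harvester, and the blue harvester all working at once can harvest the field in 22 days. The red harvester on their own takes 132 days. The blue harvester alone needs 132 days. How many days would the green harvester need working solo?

Combined rate is 1/22 per day.
Known contribution: 1/132 + 1/132 = (1 + 1)/132 = 2/132 = 1/66 per day.
So the green harvester's rate is 1/22 − 1/66 = 1/33, meaning 33 days alone.

33 days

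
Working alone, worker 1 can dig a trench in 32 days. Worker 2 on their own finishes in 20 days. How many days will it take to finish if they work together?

160/13 days

Combined rate: 1/32 + 1/20 = (5 + 8)/160 = 13/160 per day.
Time = 1 ÷ (13/160) = 160/13 days.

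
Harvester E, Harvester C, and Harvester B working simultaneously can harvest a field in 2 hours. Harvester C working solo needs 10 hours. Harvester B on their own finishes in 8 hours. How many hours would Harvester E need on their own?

Combined rate is 1/2 per hour.
Known contribution: 1/10 + 1/8 = (4 + 5)/40 = 9/40 per hour.
So Harvester E's rate is 1/2 − 9/40 = 11/40, meaning 40/11 hours alone.

40/11 hours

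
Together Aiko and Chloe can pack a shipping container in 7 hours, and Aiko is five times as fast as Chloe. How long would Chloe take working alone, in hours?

42 hours

Let Chloe's rate be r; then Aiko's rate is 5r, so together (5 + 1)r = 6r = 1/7.
Thus r = 1/42 per hour.
Chloe alone: 42 hours; Aiko alone: 42/5 hours.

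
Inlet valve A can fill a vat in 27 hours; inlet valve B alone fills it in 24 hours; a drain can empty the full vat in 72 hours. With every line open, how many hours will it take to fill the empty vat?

Net rate = 1/27 + 1/24 − 1/72 = (8 + 9 − 3)/216 = 14/216 = 7/108 per hour.
Filling time = 1 ÷ (7/108) = 108/7 hours.

108/7 hours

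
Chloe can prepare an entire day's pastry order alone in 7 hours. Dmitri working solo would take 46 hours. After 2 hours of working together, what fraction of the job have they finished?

Combined rate: 1/7 + 1/46 = (46 + 7)/322 = 53/322 per hour.
In 2 hours they complete 2·53/322 = 53/161 of the job.

53/161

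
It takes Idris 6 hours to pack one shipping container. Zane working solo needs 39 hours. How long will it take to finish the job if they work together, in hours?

26/5 hours

Combined rate: 1/6 + 1/39 = (13 + 2)/78 = 15/78 = 5/26 per hour.
Time = 1 ÷ (5/26) = 26/5 hours.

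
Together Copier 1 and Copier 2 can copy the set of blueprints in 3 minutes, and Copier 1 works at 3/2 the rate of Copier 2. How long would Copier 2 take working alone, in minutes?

15/2 minutes

Let Copier 2's rate be r; then Copier 1's rate is (3/2)r, so together (3/2 + 1)r = (5/2)r = 1/3.
Thus r = 2/15 per minute.
Copier 2 alone: 15/2 minutes; Copier 1 alone: 5 minutes.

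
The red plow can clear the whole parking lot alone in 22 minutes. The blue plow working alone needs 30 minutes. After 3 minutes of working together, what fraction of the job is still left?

Combined rate: 1/22 + 1/30 = (15 + 11)/330 = 26/330 = 13/165 per minute.
In 3 minutes they complete 3·13/165 = 13/55 of the job.
So 42/55 remains.

42/55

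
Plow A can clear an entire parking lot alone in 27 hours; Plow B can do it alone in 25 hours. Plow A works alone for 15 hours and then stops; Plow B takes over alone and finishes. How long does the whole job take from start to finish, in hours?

235/9 hours

In 15 hours Plow A does 15/27 = 5/9 of the job, leaving 4/9.
Plow B works at 1/25 per hour, so finishing takes 4/9 ÷ 1/25 = 100/9 hours.
Total time = 15 + 100/9 = 235/9 hours.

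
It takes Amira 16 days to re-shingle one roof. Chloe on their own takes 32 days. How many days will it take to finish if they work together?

32/3 days

Combined rate: 1/16 + 1/32 = (2 + 1)/32 = 3/32 per day.
Time = 1 ÷ (3/32) = 32/3 days.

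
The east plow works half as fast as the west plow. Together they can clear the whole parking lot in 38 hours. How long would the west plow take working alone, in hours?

57 hours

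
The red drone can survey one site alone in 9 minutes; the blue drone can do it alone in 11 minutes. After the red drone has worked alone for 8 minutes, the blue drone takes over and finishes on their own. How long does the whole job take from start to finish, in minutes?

83/9 minutes

In 8 minutes the red drone does 8/9 of the job, leaving 1/9.
The blue drone works at 1/11 per minute, so finishing takes 1/9 ÷ 1/11 = 11/9 minutes.
Total time = 8 + 11/9 = 83/9 minutes.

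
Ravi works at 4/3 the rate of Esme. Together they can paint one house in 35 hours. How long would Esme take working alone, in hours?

Let Esme's rate be r; then Ravi's rate is (4/3)r, so together (4/3 + 1)r = (7/3)r = 1/35.
Thus r = 3/245 per hour.
Esme alone: 245/3 hours; Ravi alone: 245/4 hours.

245/3 hours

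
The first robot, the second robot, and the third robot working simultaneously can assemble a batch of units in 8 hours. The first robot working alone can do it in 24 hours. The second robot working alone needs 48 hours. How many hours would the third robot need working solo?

Combined rate is 1/8 per hour.
Known contribution: 1/24 + 1/48 = (2 + 1)/48 = 3/48 = 1/16 per hour.
So the third robot's rate is 1/8 − 1/16 = 1/16, meaning 16 hours alone.

16 hours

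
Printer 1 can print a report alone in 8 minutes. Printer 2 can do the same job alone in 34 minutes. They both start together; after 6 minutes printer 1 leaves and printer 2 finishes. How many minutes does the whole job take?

17/2 minutes

In the first 6 minutes the combined rate is 21/136, so 63/68 of the job is done, leaving 5/68.
After printer 1 leaves the rate is 1/34 per minute; the remaining 5/68 takes 5/2 minutes.
Total = 6 + 5/2 = 17/2 minutes.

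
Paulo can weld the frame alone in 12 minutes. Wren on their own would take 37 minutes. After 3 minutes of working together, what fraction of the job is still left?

99/148

Combined rate: 1/12 + 1/37 = (37 + 12)/444 = 49/444 per minute.
In 3 minutes they complete 3·49/444 = 49/148 of the job.
So 99/148 remains.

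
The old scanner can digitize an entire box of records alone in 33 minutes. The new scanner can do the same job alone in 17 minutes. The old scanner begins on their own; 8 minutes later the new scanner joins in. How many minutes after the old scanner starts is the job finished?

33/2 minutes

In the first 8 minutes the old scanner alone does 8/33 of the job, leaving 25/33.
Once everyone is working, combined rate: 1/33 + 1/17 = (17 + 33)/561 = 50/561 per minute.
Remaining 25/33 at 50/561 per minute takes 17/2 minutes.
Total from the start = 8 + 17/2 = 33/2 minutes.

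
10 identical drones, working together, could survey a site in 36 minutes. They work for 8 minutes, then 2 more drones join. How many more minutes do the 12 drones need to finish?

One drone does 1/360 of the job per minute.
After 8 minutes with 10 drones, 2/9 is done (7/9 left).
With 12 drones the rate is 12/360 = 1/30, so the rest takes 7/9 ÷ 1/30 = 70/3 minutes.

70/3 minutes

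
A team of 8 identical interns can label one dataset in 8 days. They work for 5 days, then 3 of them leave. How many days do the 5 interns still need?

One intern does 1/64 of the job per day.
After 5 days with 8 interns, 5/8 is done (3/8 left).
With 5 interns the rate is 5/64, so the rest takes 3/8 ÷ 5/64 = 24/5 days.

24/5 days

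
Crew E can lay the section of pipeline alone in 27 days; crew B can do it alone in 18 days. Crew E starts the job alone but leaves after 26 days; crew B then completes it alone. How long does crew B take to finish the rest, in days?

In 26 days crew E does 26/27 of the job, leaving 1/27.
Crew B works at 1/18 per day, so finishing takes 1/27 ÷ 1/18 = 2/3 days.

2/3 days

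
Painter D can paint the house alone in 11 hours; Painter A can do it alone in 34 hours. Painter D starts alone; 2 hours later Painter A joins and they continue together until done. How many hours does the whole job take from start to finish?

44/5 hours

In 2 hours Painter D does 2/11 of the job, leaving 9/11.
Painter D and Painter A together work at 45/374 per hour, so finishing takes 9/11 ÷ 45/374 = 34/5 hours.
Total time = 2 + 34/5 = 44/5 hours.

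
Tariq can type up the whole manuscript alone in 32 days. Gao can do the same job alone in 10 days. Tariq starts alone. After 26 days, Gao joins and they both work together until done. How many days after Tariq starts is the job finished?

In the first 26 days Tariq alone does 26/32 = 13/16 of the job, leaving 3/16.
Once everyone is working, combined rate: 1/32 + 1/10 = (5 + 16)/160 = 21/160 per day.
Remaining 3/16 at 21/160 per day takes 10/7 days.
Total from the start = 26 + 10/7 = 192/7 days.

192/7 days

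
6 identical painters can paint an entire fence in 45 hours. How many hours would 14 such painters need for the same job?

135/7 hours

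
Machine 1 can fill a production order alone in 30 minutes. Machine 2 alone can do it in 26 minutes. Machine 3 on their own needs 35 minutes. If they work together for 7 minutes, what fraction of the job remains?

58/195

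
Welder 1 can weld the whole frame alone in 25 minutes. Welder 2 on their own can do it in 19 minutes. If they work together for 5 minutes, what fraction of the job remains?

51/95

Combined rate: 1/25 + 1/19 = (19 + 25)/475 = 44/475 per minute.
In 5 minutes they complete 5·44/475 = 44/95 of the job.
So 51/95 remains.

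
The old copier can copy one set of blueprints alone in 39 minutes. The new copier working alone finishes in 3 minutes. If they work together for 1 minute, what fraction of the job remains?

25/39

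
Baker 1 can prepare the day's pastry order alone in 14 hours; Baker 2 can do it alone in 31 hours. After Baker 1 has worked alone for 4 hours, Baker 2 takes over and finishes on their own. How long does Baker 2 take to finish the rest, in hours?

In 4 hours Baker 1 does 4/14 = 2/7 of the job, leaving 5/7.
Baker 2 works at 1/31 per hour, so finishing takes 5/7 ÷ 1/31 = 155/7 hours.

155/7 hours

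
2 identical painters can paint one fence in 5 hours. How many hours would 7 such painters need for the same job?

10/7 hours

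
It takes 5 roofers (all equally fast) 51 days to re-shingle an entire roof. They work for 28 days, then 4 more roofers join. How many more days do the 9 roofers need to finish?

115/9 days

One roofer does 1/255 of the job per day.
After 28 days with 5 roofers, 28/51 is done (23/51 left).
With 9 roofers the rate is 9/255 = 3/85, so the rest takes 23/51 ÷ 3/85 = 115/9 days.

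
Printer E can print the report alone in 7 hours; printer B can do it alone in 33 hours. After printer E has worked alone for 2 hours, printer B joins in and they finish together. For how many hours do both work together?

33/8 hours

In 2 hours printer E does 2/7 of the job, leaving 5/7.
Printer E and printer B together work at 40/231 per hour, so finishing takes 5/7 ÷ 40/231 = 33/8 hours.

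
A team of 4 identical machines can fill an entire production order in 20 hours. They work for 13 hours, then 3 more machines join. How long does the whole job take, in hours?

17 hours

One machine does 1/80 of the job per hour.
After 13 hours with 4 machines, 13/20 is done (7/20 left).
With 7 machines the rate is 7/80, so the rest takes 7/20 ÷ 7/80 = 4 hours.
Total = 13 + 4 = 17 hours.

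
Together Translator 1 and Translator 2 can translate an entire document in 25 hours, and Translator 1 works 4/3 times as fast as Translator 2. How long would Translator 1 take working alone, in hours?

175/4 hours

Let Translator 2's rate be r; then Translator 1's rate is (4/3)r, so together (4/3 + 1)r = (7/3)r = 1/25.
Thus r = 3/175 per hour.
Translator 2 alone: 175/3 hours; Translator 1 alone: 175/4 hours.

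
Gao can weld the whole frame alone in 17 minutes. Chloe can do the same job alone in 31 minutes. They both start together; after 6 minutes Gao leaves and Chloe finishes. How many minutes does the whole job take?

In the first 6 minutes the combined rate is 48/527, so 288/527 of the job is done, leaving 239/527.
After Gao leaves the rate is 1/31 per minute; the remaining 239/527 takes 239/17 minutes.
Total = 6 + 239/17 = 341/17 minutes.

341/17 minutes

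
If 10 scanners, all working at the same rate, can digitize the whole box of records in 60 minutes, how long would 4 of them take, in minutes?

Total work is 10·60 = 600 scanner-minutes.
With 4 scanners: 600/4 = 150 minutes.

150 minutes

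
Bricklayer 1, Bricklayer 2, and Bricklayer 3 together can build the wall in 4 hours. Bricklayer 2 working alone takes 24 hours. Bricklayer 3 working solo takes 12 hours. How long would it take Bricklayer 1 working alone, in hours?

Combined rate is 1/4 per hour.
Known contribution: 1/24 + 1/12 = (1 + 2)/24 = 3/24 = 1/8 per hour.
So Bricklayer 1's rate is 1/4 − 1/8 = 1/8, meaning 8 hours alone.

8 hours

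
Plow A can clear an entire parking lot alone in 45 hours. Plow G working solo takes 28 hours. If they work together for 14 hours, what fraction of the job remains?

Combined rate: 1/45 + 1/28 = (28 + 45)/1260 = 73/1260 per hour.
In 14 hours they complete 14·73/1260 = 73/90 of the job.
So 17/90 remains.

17/90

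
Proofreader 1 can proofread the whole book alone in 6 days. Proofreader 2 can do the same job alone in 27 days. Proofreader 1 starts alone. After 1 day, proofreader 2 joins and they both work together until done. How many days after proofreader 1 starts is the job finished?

56/11 days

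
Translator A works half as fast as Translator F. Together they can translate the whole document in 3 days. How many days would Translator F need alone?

9/2 days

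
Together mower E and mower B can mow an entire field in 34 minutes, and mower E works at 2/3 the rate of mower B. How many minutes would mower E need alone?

Let mower B's rate be r; then mower E's rate is (2/3)r, so together (2/3 + 1)r = (5/3)r = 1/34.
Thus r = 3/170 per minute.
Mower B alone: 170/3 minutes; mower E alone: 85 minutes.

85 minutes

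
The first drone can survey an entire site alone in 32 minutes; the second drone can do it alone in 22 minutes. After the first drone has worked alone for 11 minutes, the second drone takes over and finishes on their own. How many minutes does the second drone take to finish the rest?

231/16 minutes

In 11 minutes the first drone does 11/32 of the job, leaving 21/32.
The second drone works at 1/22 per minute, so finishing takes 21/32 ÷ 1/22 = 231/16 minutes.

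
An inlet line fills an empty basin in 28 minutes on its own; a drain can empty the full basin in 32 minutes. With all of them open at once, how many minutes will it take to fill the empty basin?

Net rate = 1/28 − 1/32 = (8 − 7)/224 = 1/224 per minute.
Filling time = 1 ÷ (1/224) = 224 minutes.

224 minutes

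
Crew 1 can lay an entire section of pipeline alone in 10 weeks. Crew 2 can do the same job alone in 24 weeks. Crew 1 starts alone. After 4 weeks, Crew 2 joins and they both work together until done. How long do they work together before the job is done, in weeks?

72/17 weeks

In the first 4 weeks Crew 1 alone does 4/10 = 2/5 of the job, leaving 3/5.
Once everyone is working, combined rate: 1/10 + 1/24 = (12 + 5)/120 = 17/120 per week.
Remaining 3/5 at 17/120 per week takes 72/17 weeks.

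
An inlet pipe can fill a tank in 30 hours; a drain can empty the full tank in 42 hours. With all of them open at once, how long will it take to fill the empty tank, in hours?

105 hours

Net rate = 1/30 − 1/42 = (7 − 5)/210 = 2/210 = 1/105 per hour.
Filling time = 1 ÷ (1/105) = 105 hours.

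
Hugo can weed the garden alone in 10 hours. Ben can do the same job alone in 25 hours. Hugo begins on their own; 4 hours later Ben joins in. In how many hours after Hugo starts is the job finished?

58/7 hours

In the first 4 hours Hugo alone does 4/10 = 2/5 of the job, leaving 3/5.
Once everyone is working, combined rate: 1/10 + 1/25 = (5 + 2)/50 = 7/50 per hour.
Remaining 3/5 at 7/50 per hour takes 30/7 hours.
Total from the start = 4 + 30/7 = 58/7 hours.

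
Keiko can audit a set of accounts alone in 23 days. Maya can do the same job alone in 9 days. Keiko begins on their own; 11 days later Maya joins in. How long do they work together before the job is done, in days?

In the first 11 days Keiko alone does 11/23 of the job, leaving 12/23.
Once everyone is working, combined rate: 1/23 + 1/9 = (9 + 23)/207 = 32/207 per day.
Remaining 12/23 at 32/207 per day takes 27/8 days.

27/8 days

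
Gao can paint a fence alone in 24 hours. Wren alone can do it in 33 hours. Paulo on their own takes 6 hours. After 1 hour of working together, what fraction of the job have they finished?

Combined rate: 1/24 + 1/33 + 1/6 = (11 + 8 + 44)/264 = 63/264 = 21/88 per hour.
In 1 hour they complete 1·21/88 = 21/88 of the job.

21/88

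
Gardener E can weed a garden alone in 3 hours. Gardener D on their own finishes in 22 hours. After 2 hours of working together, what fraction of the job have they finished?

25/33

Combined rate: 1/3 + 1/22 = (22 + 3)/66 = 25/66 per hour.
In 2 hours they complete 2·25/66 = 25/33 of the job.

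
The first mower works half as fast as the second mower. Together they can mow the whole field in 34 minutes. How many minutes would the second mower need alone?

Let the second mower's rate be r; then the first mower's rate is (1/2)r, so together (1/2 + 1)r = (3/2)r = 1/34.
Thus r = 1/51 per minute.
The second mower alone: 51 minutes; the first mower alone: 102 minutes.

51 minutes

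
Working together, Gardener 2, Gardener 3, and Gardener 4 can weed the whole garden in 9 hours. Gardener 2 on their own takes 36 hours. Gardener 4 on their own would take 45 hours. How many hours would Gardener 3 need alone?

180/11 hours

Combined rate is 1/9 per hour.
Known contribution: 1/36 + 1/45 = (5 + 4)/180 = 9/180 = 1/20 per hour.
So Gardener 3's rate is 1/9 − 1/20 = 11/180, meaning 180/11 hours alone.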